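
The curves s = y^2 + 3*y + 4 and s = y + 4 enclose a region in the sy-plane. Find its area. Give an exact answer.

Both boundary curves give s as a function of y, so integrate with respect to y. Setting them equal: y^2 + 2*y = 0, i.e. y*(y + 2) = 0, so they meet at y = -2, 0.
For y in [-2, 0], s = y^2 + 3*y + 4 is on the left; area = ∫[-2,0] (-(y^2 + 2*y)) dy = 4/3.

4/3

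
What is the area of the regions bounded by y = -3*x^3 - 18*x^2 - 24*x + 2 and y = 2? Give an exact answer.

Set the curves equal: -3*x^3 - 18*x^2 - 24*x + 2 = 2, so -3*x^3 - 18*x^2 - 24*x = 0, which factors as -3*x*(x + 2)*(x + 4) = 0. The curves meet at x = -4, -2, 0.
On [-4, -2], y = 2 is on top; that piece has area ∫[-4,-2] (-(-3*x^3 - 18*x^2 - 24*x)) dx = 12.
On [-2, 0], y = -3*x^3 - 18*x^2 - 24*x + 2 is on top; that piece has area ∫[-2,0] (-3*x^3 - 18*x^2 - 24*x) dx = 12.
Total enclosed area = 12 + 12 = 24.

24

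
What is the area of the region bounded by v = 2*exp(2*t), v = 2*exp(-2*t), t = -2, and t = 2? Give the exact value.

The difference (2*exp(2*t)) - (2*exp(-2*t)) = 2*exp(2*t) - 2*exp(-2*t) changes sign at t = 0 inside [-2, 2], so split the integral there.
∫[-2,0] (2*exp(2*t) - 2*exp(-2*t)) dt = -exp(4) - exp(-4) + 2; the area of that piece is -2 + exp(-4) + exp(4).
∫[0,2] (2*exp(2*t) - 2*exp(-2*t)) dt = -2 + exp(-4) + exp(4).
Total area = (-2 + exp(-4) + exp(4)) + (-2 + exp(-4) + exp(4)) = -4 + 2*exp(-4) + 2*exp(4).

-4 + 2*exp(-4) + 2*exp(4)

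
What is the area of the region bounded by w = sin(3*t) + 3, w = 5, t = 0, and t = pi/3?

On [0, pi/3], (sin(3*t) + 3) - (5) = sin(3*t) - 2 is ≤ 0 throughout, so the area is a single integral of |sin(3*t) - 2|.
∫[0,pi/3] (sin(3*t) - 2) dt = 2/3 - 2*pi/3; the area of that piece is -2/3 + 2*pi/3.

-2/3 + 2*pi/3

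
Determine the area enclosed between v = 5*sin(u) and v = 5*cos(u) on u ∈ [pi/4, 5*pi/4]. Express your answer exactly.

On [pi/4, 5*pi/4], (5*sin(u)) - (5*cos(u)) = 5*sin(u) - 5*cos(u) is ≥ 0 throughout, so the area is a single integral of |5*sin(u) - 5*cos(u)|.
∫[pi/4,5*pi/4] (5*sin(u) - 5*cos(u)) du = 10*sqrt(2).

10*sqrt(2)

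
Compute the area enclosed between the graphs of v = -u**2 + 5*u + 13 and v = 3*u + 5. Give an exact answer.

36

Set the curves equal: -u**2 + 5*u + 13 = 3*u + 5, so -u**2 + 2*u + 8 = 0, which factors as -(u - 4)*(u + 2) = 0. The curves meet at u = -2, 4.
On [-2, 4], v = -u**2 + 5*u + 13 is on top; that piece has area ∫[-2,4] (-u**2 + 2*u + 8) du = 36.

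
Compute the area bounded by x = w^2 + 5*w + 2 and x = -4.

1/6

Both boundary curves give x as a function of w, so integrate with respect to w. Setting them equal: w^2 + 5*w + 6 = 0, i.e. (w + 2)*(w + 3) = 0, so they meet at w = -3, -2.
For w in [-3, -2], x = w^2 + 5*w + 2 is on the left; area = ∫[-3,-2] (-(w^2 + 5*w + 6)) dw = 1/6.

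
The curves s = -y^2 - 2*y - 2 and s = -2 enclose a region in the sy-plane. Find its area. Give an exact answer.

Both boundary curves give s as a function of y, so integrate with respect to y. Setting them equal: -y^2 - 2*y = 0, i.e. -y*(y + 2) = 0, so they meet at y = -2, 0.
For y in [-2, 0], s = -y^2 - 2*y - 2 is on the right; area = ∫[-2,0] (-y^2 - 2*y) dy = 4/3.

4/3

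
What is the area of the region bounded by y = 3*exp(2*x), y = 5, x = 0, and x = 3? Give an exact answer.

-37/2 - 11*log(3)/2 + log(15)/2 + 9*log(5)/2 + 3*exp(6)/2

The difference (3*exp(2*x)) - (5) = 3*exp(2*x) - 5 changes sign at x = -log(3)/2 + log(5)/2 inside [0, 3], so split the integral there.
∫[0,-log(3)/2 + log(5)/2] (3*exp(2*x) - 5) dx = log(9*sqrt(15)/125) + 1; the area of that piece is -1 + log(25*sqrt(15)/27).
∫[-log(3)/2 + log(5)/2,3] (3*exp(2*x) - 5) dx = -35/2 - 5*log(3)/2 + 5*log(5)/2 + 3*exp(6)/2.
Total area = (-1 + log(25*sqrt(15)/27)) + (-35/2 - 5*log(3)/2 + 5*log(5)/2 + 3*exp(6)/2) = -37/2 - 11*log(3)/2 + log(15)/2 + 9*log(5)/2 + 3*exp(6)/2.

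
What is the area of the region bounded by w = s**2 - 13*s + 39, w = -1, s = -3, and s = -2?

On [-3, -2], (s**2 - 13*s + 39) - (-1) = s**2 - 13*s + 40 is ≥ 0 throughout, so the area is a single integral of |s**2 - 13*s + 40|.
∫[-3,-2] (s**2 - 13*s + 40) ds = 473/6.

473/6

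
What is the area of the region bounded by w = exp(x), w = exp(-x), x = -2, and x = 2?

The difference (exp(x)) - (exp(-x)) = exp(x) - exp(-x) changes sign at x = 0 inside [-2, 2], so split the integral there.
∫[-2,0] (exp(x) - exp(-x)) dx = -exp(2) - exp(-2) + 2; the area of that piece is -2 + exp(-2) + exp(2).
∫[0,2] (exp(x) - exp(-x)) dx = -2 + exp(-2) + exp(2).
Total area = (-2 + exp(-2) + exp(2)) + (-2 + exp(-2) + exp(2)) = -4 + 2*exp(-2) + 2*exp(2).

-4 + 2*exp(-2) + 2*exp(2)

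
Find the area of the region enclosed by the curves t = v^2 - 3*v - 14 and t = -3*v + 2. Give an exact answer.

Both boundary curves give t as a function of v, so integrate with respect to v. Setting them equal: v^2 - 16 = 0, i.e. (v - 4)*(v + 4) = 0, so they meet at v = -4, 4.
For v in [-4, 4], t = v^2 - 3*v - 14 is on the left; area = ∫[-4,4] (-(v^2 - 16)) dv = 256/3.

256/3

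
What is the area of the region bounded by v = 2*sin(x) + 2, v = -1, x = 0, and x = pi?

On [0, pi], (2*sin(x) + 2) - (-1) = 2*sin(x) + 3 is ≥ 0 throughout, so the area is a single integral of |2*sin(x) + 3|.
∫[0,pi] (2*sin(x) + 3) dx = 4 + 3*pi.

4 + 3*pi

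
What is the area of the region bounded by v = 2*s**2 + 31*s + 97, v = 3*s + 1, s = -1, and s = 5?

On [-1, 5], (2*s**2 + 31*s + 97) - (3*s + 1) = 2*s**2 + 28*s + 96 is ≥ 0 throughout, so the area is a single integral of |2*s**2 + 28*s + 96|.
∫[-1,5] (2*s**2 + 28*s + 96) ds = 996.

996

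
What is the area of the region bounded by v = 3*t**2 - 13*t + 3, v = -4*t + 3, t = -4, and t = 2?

The difference (3*t**2 - 13*t + 3) - (-4*t + 3) = 3*t**2 - 9*t changes sign at t = 0 inside [-4, 2], so split the integral there.
∫[-4,0] (3*t**2 - 9*t) dt = 136.
∫[0,2] (3*t**2 - 9*t) dt = -10; the area of that piece is 10.
Total area = 136 + 10 = 146.

146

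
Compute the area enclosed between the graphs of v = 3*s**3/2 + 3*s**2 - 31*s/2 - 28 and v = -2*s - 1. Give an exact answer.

443/4

Set the curves equal: 3*s**3/2 + 3*s**2 - 31*s/2 - 28 = -2*s - 1, so 3*s**3/2 + 3*s**2 - 27*s/2 - 27 = 0, which factors as 3*(s - 3)*(s + 2)*(s + 3)/2 = 0. The curves meet at s = -3, -2, 3.
On [-3, -2], v = 3*s**3/2 + 3*s**2 - 31*s/2 - 28 is on top; that piece has area ∫[-3,-2] (3*s**3/2 + 3*s**2 - 27*s/2 - 27) ds = 11/8.
On [-2, 3], v = -2*s - 1 is on top; that piece has area ∫[-2,3] (-(3*s**3/2 + 3*s**2 - 27*s/2 - 27)) ds = 875/8.
Total enclosed area = 11/8 + 875/8 = 443/4.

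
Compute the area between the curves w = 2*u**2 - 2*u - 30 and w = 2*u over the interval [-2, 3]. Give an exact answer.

On [-2, 3], (2*u**2 - 2*u - 30) - (2*u) = 2*u**2 - 4*u - 30 is ≤ 0 throughout, so the area is a single integral of |2*u**2 - 4*u - 30|.
∫[-2,3] (2*u**2 - 4*u - 30) du = -410/3; the area of that piece is 410/3.

410/3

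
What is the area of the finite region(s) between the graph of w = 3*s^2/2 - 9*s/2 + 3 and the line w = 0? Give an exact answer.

The curve meets the s-axis where 3*s^2/2 - 9*s/2 + 3 = 0, i.e. 3*(s - 2)*(s - 1)/2 = 0, at s = 1, 2.
On [1, 2] the curve lies below the axis; ∫[1,2] (3*s^2/2 - 9*s/2 + 3) ds = -1/4, giving area 1/4.

1/4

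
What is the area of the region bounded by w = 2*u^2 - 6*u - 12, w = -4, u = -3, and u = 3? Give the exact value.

The difference (2*u^2 - 6*u - 12) - (-4) = 2*u^2 - 6*u - 8 changes sign at u = -1 inside [-3, 3], so split the integral there.
∫[-3,-1] (2*u^2 - 6*u - 8) du = 76/3.
∫[-1,3] (2*u^2 - 6*u - 8) du = -112/3; the area of that piece is 112/3.
Total area = 76/3 + 112/3 = 188/3.

188/3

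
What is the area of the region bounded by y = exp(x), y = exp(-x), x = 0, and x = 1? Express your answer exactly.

On [0, 1], (exp(x)) - (exp(-x)) = exp(x) - exp(-x) is ≥ 0 throughout, so the area is a single integral of |exp(x) - exp(-x)|.
∫[0,1] (exp(x) - exp(-x)) dx = -2 + exp(-1) + exp(1).

-2 + exp(-1) + exp(1)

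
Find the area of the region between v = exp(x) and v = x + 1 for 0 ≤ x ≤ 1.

On [0, 1], (exp(x)) - (x + 1) = -x + exp(x) - 1 is ≥ 0 throughout, so the area is a single integral of |-x + exp(x) - 1|.
∫[0,1] (-x + exp(x) - 1) dx = -5/2 + exp(1).

-5/2 + exp(1)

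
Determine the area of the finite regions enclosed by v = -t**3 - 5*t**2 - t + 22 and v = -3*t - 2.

443/6

Set the curves equal: -t**3 - 5*t**2 - t + 22 = -3*t - 2, so -t**3 - 5*t**2 + 2*t + 24 = 0, which factors as -(t - 2)*(t + 3)*(t + 4) = 0. The curves meet at t = -4, -3, 2.
On [-4, -3], v = -3*t - 2 is on top; that piece has area ∫[-4,-3] (-(-t**3 - 5*t**2 + 2*t + 24)) dt = 11/12.
On [-3, 2], v = -t**3 - 5*t**2 - t + 22 is on top; that piece has area ∫[-3,2] (-t**3 - 5*t**2 + 2*t + 24) dt = 875/12.
Total enclosed area = 11/12 + 875/12 = 443/6.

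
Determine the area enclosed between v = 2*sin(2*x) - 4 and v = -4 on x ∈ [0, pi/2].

2

On [0, pi/2], (2*sin(2*x) - 4) - (-4) = 2*sin(2*x) is ≥ 0 throughout, so the area is a single integral of |2*sin(2*x)|.
∫[0,pi/2] (2*sin(2*x)) dx = 2.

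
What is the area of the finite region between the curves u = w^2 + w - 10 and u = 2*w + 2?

Both boundary curves give u as a function of w, so integrate with respect to w. Setting them equal: w^2 - w - 12 = 0, i.e. (w - 4)*(w + 3) = 0, so they meet at w = -3, 4.
For w in [-3, 4], u = w^2 + w - 10 is on the left; area = ∫[-3,4] (-(w^2 - w - 12)) dw = 343/6.

343/6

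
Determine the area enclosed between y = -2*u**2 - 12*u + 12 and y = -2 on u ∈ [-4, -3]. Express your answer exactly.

94/3

On [-4, -3], (-2*u**2 - 12*u + 12) - (-2) = -2*u**2 - 12*u + 14 is ≥ 0 throughout, so the area is a single integral of |-2*u**2 - 12*u + 14|.
∫[-4,-3] (-2*u**2 - 12*u + 14) du = 94/3.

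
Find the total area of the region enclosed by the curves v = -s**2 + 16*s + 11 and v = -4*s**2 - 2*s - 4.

Set the curves equal: -s**2 + 16*s + 11 = -4*s**2 - 2*s - 4, so 3*s**2 + 18*s + 15 = 0, which factors as 3*(s + 1)*(s + 5) = 0. The curves meet at s = -5, -1.
On [-5, -1], v = -4*s**2 - 2*s - 4 is on top; that piece has area ∫[-5,-1] (-(3*s**2 + 18*s + 15)) ds = 32.

32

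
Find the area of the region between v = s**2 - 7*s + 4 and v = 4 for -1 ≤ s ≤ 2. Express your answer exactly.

91/6

The difference (s**2 - 7*s + 4) - (4) = s**2 - 7*s changes sign at s = 0 inside [-1, 2], so split the integral there.
∫[-1,0] (s**2 - 7*s) ds = 23/6.
∫[0,2] (s**2 - 7*s) ds = -34/3; the area of that piece is 34/3.
Total area = 23/6 + 34/3 = 91/6.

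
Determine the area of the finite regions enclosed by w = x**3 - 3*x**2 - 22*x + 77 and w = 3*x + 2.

Set the curves equal: x**3 - 3*x**2 - 22*x + 77 = 3*x + 2, so x**3 - 3*x**2 - 25*x + 75 = 0, which factors as (x - 5)*(x - 3)*(x + 5) = 0. The curves meet at x = -5, 3, 5.
On [-5, 3], w = x**3 - 3*x**2 - 22*x + 77 is on top; that piece has area ∫[-5,3] (x**3 - 3*x**2 - 25*x + 75) dx = 512.
On [3, 5], w = 3*x + 2 is on top; that piece has area ∫[3,5] (-(x**3 - 3*x**2 - 25*x + 75)) dx = 12.
Total enclosed area = 512 + 12 = 524.

524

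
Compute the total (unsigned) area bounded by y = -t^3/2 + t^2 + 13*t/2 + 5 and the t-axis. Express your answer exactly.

1741/24

The curve meets the t-axis where -t^3/2 + t^2 + 13*t/2 + 5 = 0, i.e. -(t - 5)*(t + 1)*(t + 2)/2 = 0, at t = -2, -1, 5.
On [-2, -1] the curve lies below the axis; ∫[-2,-1] (-t^3/2 + t^2 + 13*t/2 + 5) dt = -13/24, giving area 13/24.
On [-1, 5] the curve lies above the axis; ∫[-1,5] (-t^3/2 + t^2 + 13*t/2 + 5) dt = 72, giving area 72.
Total area = 13/24 + 72 = 1741/24.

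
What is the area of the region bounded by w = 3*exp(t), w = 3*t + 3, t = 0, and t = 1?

-15/2 + 3*exp(1)

On [0, 1], (3*exp(t)) - (3*t + 3) = -3*t + 3*exp(t) - 3 is ≥ 0 throughout, so the area is a single integral of |-3*t + 3*exp(t) - 3|.
∫[0,1] (-3*t + 3*exp(t) - 3) dt = -15/2 + 3*exp(1).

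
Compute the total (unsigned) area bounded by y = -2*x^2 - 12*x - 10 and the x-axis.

64/3

The curve meets the x-axis where -2*x^2 - 12*x - 10 = 0, i.e. -2*(x + 1)*(x + 5) = 0, at x = -5, -1.
On [-5, -1] the curve lies above the axis; ∫[-5,-1] (-2*x^2 - 12*x - 10) dx = 64/3, giving area 64/3.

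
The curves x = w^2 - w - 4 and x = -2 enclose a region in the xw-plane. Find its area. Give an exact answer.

9/2

Both boundary curves give x as a function of w, so integrate with respect to w. Setting them equal: w^2 - w - 2 = 0, i.e. (w - 2)*(w + 1) = 0, so they meet at w = -1, 2.
For w in [-1, 2], x = w^2 - w - 4 is on the left; area = ∫[-1,2] (-(w^2 - w - 2)) dw = 9/2.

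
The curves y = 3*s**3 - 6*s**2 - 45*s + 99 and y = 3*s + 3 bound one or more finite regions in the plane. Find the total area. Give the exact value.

568

Set the curves equal: 3*s**3 - 6*s**2 - 45*s + 99 = 3*s + 3, so 3*s**3 - 6*s**2 - 48*s + 96 = 0, which factors as 3*(s - 4)*(s - 2)*(s + 4) = 0. The curves meet at s = -4, 2, 4.
On [-4, 2], y = 3*s**3 - 6*s**2 - 45*s + 99 is on top; that piece has area ∫[-4,2] (3*s**3 - 6*s**2 - 48*s + 96) ds = 540.
On [2, 4], y = 3*s + 3 is on top; that piece has area ∫[2,4] (-(3*s**3 - 6*s**2 - 48*s + 96)) ds = 28.
Total enclosed area = 540 + 28 = 568.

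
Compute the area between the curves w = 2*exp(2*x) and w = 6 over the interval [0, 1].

The difference (2*exp(2*x)) - (6) = 2*exp(2*x) - 6 changes sign at x = log(3)/2 inside [0, 1], so split the integral there.
∫[0,log(3)/2] (2*exp(2*x) - 6) dx = 2 - log(27); the area of that piece is -2 + log(27).
∫[log(3)/2,1] (2*exp(2*x) - 6) dx = -9 + 3*log(3) + exp(2).
Total area = (-2 + log(27)) + (-9 + 3*log(3) + exp(2)) = -11 + 6*log(3) + exp(2).

-11 + 6*log(3) + exp(2)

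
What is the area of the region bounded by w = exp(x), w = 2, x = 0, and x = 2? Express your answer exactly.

-7 + 4*log(2) + exp(2)

The difference (exp(x)) - (2) = exp(x) - 2 changes sign at x = log(2) inside [0, 2], so split the integral there.
∫[0,log(2)] (exp(x) - 2) dx = 1 - log(4); the area of that piece is -1 + log(4).
∫[log(2),2] (exp(x) - 2) dx = -6 + 2*log(2) + exp(2).
Total area = (-1 + log(4)) + (-6 + 2*log(2) + exp(2)) = -7 + 4*log(2) + exp(2).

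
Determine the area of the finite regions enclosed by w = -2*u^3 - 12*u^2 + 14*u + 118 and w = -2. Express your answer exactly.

517

Set the curves equal: -2*u^3 - 12*u^2 + 14*u + 118 = -2, so -2*u^3 - 12*u^2 + 14*u + 120 = 0, which factors as -2*(u - 3)*(u + 4)*(u + 5) = 0. The curves meet at u = -5, -4, 3.
On [-5, -4], w = -2 is on top; that piece has area ∫[-5,-4] (-(-2*u^3 - 12*u^2 + 14*u + 120)) du = 5/2.
On [-4, 3], w = -2*u^3 - 12*u^2 + 14*u + 118 is on top; that piece has area ∫[-4,3] (-2*u^3 - 12*u^2 + 14*u + 120) du = 1029/2.
Total enclosed area = 5/2 + 1029/2 = 517.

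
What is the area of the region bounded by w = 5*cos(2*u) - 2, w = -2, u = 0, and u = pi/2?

The difference (5*cos(2*u) - 2) - (-2) = 5*cos(2*u) changes sign at u = pi/4 inside [0, pi/2], so split the integral there.
∫[0,pi/4] (5*cos(2*u)) du = 5/2.
∫[pi/4,pi/2] (5*cos(2*u)) du = -5/2; the area of that piece is 5/2.
Total area = 5/2 + 5/2 = 5.

5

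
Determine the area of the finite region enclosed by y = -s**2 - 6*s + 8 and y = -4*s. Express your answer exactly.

36

Set the curves equal: -s**2 - 6*s + 8 = -4*s, so -s**2 - 2*s + 8 = 0, which factors as -(s - 2)*(s + 4) = 0. The curves meet at s = -4, 2.
On [-4, 2], y = -s**2 - 6*s + 8 is on top; that piece has area ∫[-4,2] (-s**2 - 2*s + 8) ds = 36.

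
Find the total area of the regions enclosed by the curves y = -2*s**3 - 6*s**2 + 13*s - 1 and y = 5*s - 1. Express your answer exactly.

131/2

Set the curves equal: -2*s**3 - 6*s**2 + 13*s - 1 = 5*s - 1, so -2*s**3 - 6*s**2 + 8*s = 0, which factors as -2*s*(s - 1)*(s + 4) = 0. The curves meet at s = -4, 0, 1.
On [-4, 0], y = 5*s - 1 is on top; that piece has area ∫[-4,0] (-(-2*s**3 - 6*s**2 + 8*s)) ds = 64.
On [0, 1], y = -2*s**3 - 6*s**2 + 13*s - 1 is on top; that piece has area ∫[0,1] (-2*s**3 - 6*s**2 + 8*s) ds = 3/2.
Total enclosed area = 64 + 3/2 = 131/2.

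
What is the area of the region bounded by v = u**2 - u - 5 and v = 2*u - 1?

125/6

Set the curves equal: u**2 - u - 5 = 2*u - 1, so u**2 - 3*u - 4 = 0, which factors as (u - 4)*(u + 1) = 0. The curves meet at u = -1, 4.
On [-1, 4], v = 2*u - 1 is on top; that piece has area ∫[-1,4] (-(u**2 - 3*u - 4)) du = 125/6.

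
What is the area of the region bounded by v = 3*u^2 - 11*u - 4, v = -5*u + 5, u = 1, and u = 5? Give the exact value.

The difference (3*u^2 - 11*u - 4) - (-5*u + 5) = 3*u^2 - 6*u - 9 changes sign at u = 3 inside [1, 5], so split the integral there.
∫[1,3] (3*u^2 - 6*u - 9) du = -16; the area of that piece is 16.
∫[3,5] (3*u^2 - 6*u - 9) du = 32.
Total area = 16 + 32 = 48.

48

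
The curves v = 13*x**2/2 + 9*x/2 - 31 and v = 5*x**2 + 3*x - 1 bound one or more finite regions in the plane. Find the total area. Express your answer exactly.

Set the curves equal: 13*x**2/2 + 9*x/2 - 31 = 5*x**2 + 3*x - 1, so 3*x**2/2 + 3*x/2 - 30 = 0, which factors as 3*(x - 4)*(x + 5)/2 = 0. The curves meet at x = -5, 4.
On [-5, 4], v = 5*x**2 + 3*x - 1 is on top; that piece has area ∫[-5,4] (-(3*x**2/2 + 3*x/2 - 30)) dx = 729/4.

729/4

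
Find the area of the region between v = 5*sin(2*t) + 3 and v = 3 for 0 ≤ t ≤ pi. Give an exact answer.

10

The difference (5*sin(2*t) + 3) - (3) = 5*sin(2*t) changes sign at t = pi/2 inside [0, pi], so split the integral there.
∫[0,pi/2] (5*sin(2*t)) dt = 5.
∫[pi/2,pi] (5*sin(2*t)) dt = -5; the area of that piece is 5.
Total area = 5 + 5 = 10.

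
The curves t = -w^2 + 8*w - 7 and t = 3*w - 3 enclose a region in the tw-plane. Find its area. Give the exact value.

9/2

Both boundary curves give t as a function of w, so integrate with respect to w. Setting them equal: -w^2 + 5*w - 4 = 0, i.e. -(w - 4)*(w - 1) = 0, so they meet at w = 1, 4.
For w in [1, 4], t = -w^2 + 8*w - 7 is on the right; area = ∫[1,4] (-w^2 + 5*w - 4) dw = 9/2.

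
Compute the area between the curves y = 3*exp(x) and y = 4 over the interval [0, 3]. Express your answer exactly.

-17 - 8*log(3) + 16*log(2) + 3*exp(3)

The difference (3*exp(x)) - (4) = 3*exp(x) - 4 changes sign at x = log(4/3) inside [0, 3], so split the integral there.
∫[0,log(4/3)] (3*exp(x) - 4) dx = log(81/256) + 1; the area of that piece is -1 + log(256/81).
∫[log(4/3),3] (3*exp(x) - 4) dx = -16 - 4*log(3) + 8*log(2) + 3*exp(3).
Total area = (-1 + log(256/81)) + (-16 - 4*log(3) + 8*log(2) + 3*exp(3)) = -17 - 8*log(3) + 16*log(2) + 3*exp(3).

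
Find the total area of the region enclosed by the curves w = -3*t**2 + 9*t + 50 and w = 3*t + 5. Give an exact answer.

Set the curves equal: -3*t**2 + 9*t + 50 = 3*t + 5, so -3*t**2 + 6*t + 45 = 0, which factors as -3*(t - 5)*(t + 3) = 0. The curves meet at t = -3, 5.
On [-3, 5], w = -3*t**2 + 9*t + 50 is on top; that piece has area ∫[-3,5] (-3*t**2 + 6*t + 45) dt = 256.

256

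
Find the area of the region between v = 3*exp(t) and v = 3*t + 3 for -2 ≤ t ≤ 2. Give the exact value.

-12 - 3*exp(-2) + 3*exp(2)

On [-2, 2], (3*exp(t)) - (3*t + 3) = -3*t + 3*exp(t) - 3 is ≥ 0 throughout, so the area is a single integral of |-3*t + 3*exp(t) - 3|.
∫[-2,2] (-3*t + 3*exp(t) - 3) dt = -12 - 3*exp(-2) + 3*exp(2).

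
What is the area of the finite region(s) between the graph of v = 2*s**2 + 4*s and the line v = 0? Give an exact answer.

8/3

The curve meets the s-axis where 2*s**2 + 4*s = 0, i.e. 2*s*(s + 2) = 0, at s = -2, 0.
On [-2, 0] the curve lies below the axis; ∫[-2,0] (2*s**2 + 4*s) ds = -8/3, giving area 8/3.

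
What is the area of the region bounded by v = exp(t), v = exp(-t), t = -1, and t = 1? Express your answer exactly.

-4 + 2*exp(-1) + 2*exp(1)

The difference (exp(t)) - (exp(-t)) = exp(t) - exp(-t) changes sign at t = 0 inside [-1, 1], so split the integral there.
∫[-1,0] (exp(t) - exp(-t)) dt = -exp(1) - exp(-1) + 2; the area of that piece is -2 + exp(-1) + exp(1).
∫[0,1] (exp(t) - exp(-t)) dt = -2 + exp(-1) + exp(1).
Total area = (-2 + exp(-1) + exp(1)) + (-2 + exp(-1) + exp(1)) = -4 + 2*exp(-1) + 2*exp(1).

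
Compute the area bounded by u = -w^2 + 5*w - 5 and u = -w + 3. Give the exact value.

4/3

Both boundary curves give u as a function of w, so integrate with respect to w. Setting them equal: -w^2 + 6*w - 8 = 0, i.e. -(w - 4)*(w - 2) = 0, so they meet at w = 2, 4.
For w in [2, 4], u = -w^2 + 5*w - 5 is on the right; area = ∫[2,4] (-w^2 + 6*w - 8) dw = 4/3.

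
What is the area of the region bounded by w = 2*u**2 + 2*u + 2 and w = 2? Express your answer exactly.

Set the curves equal: 2*u**2 + 2*u + 2 = 2, so 2*u**2 + 2*u = 0, which factors as 2*u*(u + 1) = 0. The curves meet at u = -1, 0.
On [-1, 0], w = 2 is on top; that piece has area ∫[-1,0] (-(2*u**2 + 2*u)) du = 1/3.

1/3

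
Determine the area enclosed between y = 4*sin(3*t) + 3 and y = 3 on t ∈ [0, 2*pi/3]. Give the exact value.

The difference (4*sin(3*t) + 3) - (3) = 4*sin(3*t) changes sign at t = pi/3 inside [0, 2*pi/3], so split the integral there.
∫[0,pi/3] (4*sin(3*t)) dt = 8/3.
∫[pi/3,2*pi/3] (4*sin(3*t)) dt = -8/3; the area of that piece is 8/3.
Total area = 8/3 + 8/3 = 16/3.

16/3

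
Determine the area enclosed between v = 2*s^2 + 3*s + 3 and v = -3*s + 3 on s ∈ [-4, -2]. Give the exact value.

The difference (2*s^2 + 3*s + 3) - (-3*s + 3) = 2*s^2 + 6*s changes sign at s = -3 inside [-4, -2], so split the integral there.
∫[-4,-3] (2*s^2 + 6*s) ds = 11/3.
∫[-3,-2] (2*s^2 + 6*s) ds = -7/3; the area of that piece is 7/3.
Total area = 11/3 + 7/3 = 6.

6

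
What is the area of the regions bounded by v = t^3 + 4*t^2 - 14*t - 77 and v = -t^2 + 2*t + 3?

5137/12

Set the curves equal: t^3 + 4*t^2 - 14*t - 77 = -t^2 + 2*t + 3, so t^3 + 5*t^2 - 16*t - 80 = 0, which factors as (t - 4)*(t + 4)*(t + 5) = 0. The curves meet at t = -5, -4, 4.
On [-5, -4], v = t^3 + 4*t^2 - 14*t - 77 is on top; that piece has area ∫[-5,-4] (t^3 + 5*t^2 - 16*t - 80) dt = 17/12.
On [-4, 4], v = -t^2 + 2*t + 3 is on top; that piece has area ∫[-4,4] (-(t^3 + 5*t^2 - 16*t - 80)) dt = 1280/3.
Total enclosed area = 17/12 + 1280/3 = 5137/12.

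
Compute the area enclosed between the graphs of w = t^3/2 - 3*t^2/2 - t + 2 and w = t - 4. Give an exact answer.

131/8

Set the curves equal: t^3/2 - 3*t^2/2 - t + 2 = t - 4, so t^3/2 - 3*t^2/2 - 2*t + 6 = 0, which factors as (t - 3)*(t - 2)*(t + 2)/2 = 0. The curves meet at t = -2, 2, 3.
On [-2, 2], w = t^3/2 - 3*t^2/2 - t + 2 is on top; that piece has area ∫[-2,2] (t^3/2 - 3*t^2/2 - 2*t + 6) dt = 16.
On [2, 3], w = t - 4 is on top; that piece has area ∫[2,3] (-(t^3/2 - 3*t^2/2 - 2*t + 6)) dt = 3/8.
Total enclosed area = 16 + 3/8 = 131/8.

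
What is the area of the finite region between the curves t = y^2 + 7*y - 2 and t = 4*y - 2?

9/2

Both boundary curves give t as a function of y, so integrate with respect to y. Setting them equal: y^2 + 3*y = 0, i.e. y*(y + 3) = 0, so they meet at y = -3, 0.
For y in [-3, 0], t = y^2 + 7*y - 2 is on the left; area = ∫[-3,0] (-(y^2 + 3*y)) dy = 9/2.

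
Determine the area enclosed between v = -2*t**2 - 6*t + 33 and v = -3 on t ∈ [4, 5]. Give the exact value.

On [4, 5], (-2*t**2 - 6*t + 33) - (-3) = -2*t**2 - 6*t + 36 is ≤ 0 throughout, so the area is a single integral of |-2*t**2 - 6*t + 36|.
∫[4,5] (-2*t**2 - 6*t + 36) dt = -95/3; the area of that piece is 95/3.

95/3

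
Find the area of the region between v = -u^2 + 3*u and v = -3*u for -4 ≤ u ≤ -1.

On [-4, -1], (-u^2 + 3*u) - (-3*u) = -u^2 + 6*u is ≤ 0 throughout, so the area is a single integral of |-u^2 + 6*u|.
∫[-4,-1] (-u^2 + 6*u) du = -66; the area of that piece is 66.

66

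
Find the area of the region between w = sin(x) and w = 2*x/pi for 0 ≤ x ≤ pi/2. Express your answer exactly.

On [0, pi/2], (sin(x)) - (2*x/pi) = -2*x/pi + sin(x) is ≥ 0 throughout, so the area is a single integral of |-2*x/pi + sin(x)|.
∫[0,pi/2] (-2*x/pi + sin(x)) dx = 1 - pi/4.

1 - pi/4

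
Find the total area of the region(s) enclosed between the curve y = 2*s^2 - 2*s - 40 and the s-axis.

The curve meets the s-axis where 2*s^2 - 2*s - 40 = 0, i.e. 2*(s - 5)*(s + 4) = 0, at s = -4, 5.
On [-4, 5] the curve lies below the axis; ∫[-4,5] (2*s^2 - 2*s - 40) ds = -243, giving area 243.

243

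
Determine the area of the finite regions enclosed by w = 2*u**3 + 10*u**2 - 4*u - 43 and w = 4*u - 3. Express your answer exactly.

937/6

Set the curves equal: 2*u**3 + 10*u**2 - 4*u - 43 = 4*u - 3, so 2*u**3 + 10*u**2 - 8*u - 40 = 0, which factors as 2*(u - 2)*(u + 2)*(u + 5) = 0. The curves meet at u = -5, -2, 2.
On [-5, -2], w = 2*u**3 + 10*u**2 - 4*u - 43 is on top; that piece has area ∫[-5,-2] (2*u**3 + 10*u**2 - 8*u - 40) du = 99/2.
On [-2, 2], w = 4*u - 3 is on top; that piece has area ∫[-2,2] (-(2*u**3 + 10*u**2 - 8*u - 40)) du = 320/3.
Total enclosed area = 99/2 + 320/3 = 937/6.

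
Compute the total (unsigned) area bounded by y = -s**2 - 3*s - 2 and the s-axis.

The curve meets the s-axis where -s**2 - 3*s - 2 = 0, i.e. -(s + 1)*(s + 2) = 0, at s = -2, -1.
On [-2, -1] the curve lies above the axis; ∫[-2,-1] (-s**2 - 3*s - 2) ds = 1/6, giving area 1/6.

1/6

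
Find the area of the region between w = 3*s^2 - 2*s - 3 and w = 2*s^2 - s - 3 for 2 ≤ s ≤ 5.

On [2, 5], (3*s^2 - 2*s - 3) - (2*s^2 - s - 3) = s^2 - s is ≥ 0 throughout, so the area is a single integral of |s^2 - s|.
∫[2,5] (s^2 - s) ds = 57/2.

57/2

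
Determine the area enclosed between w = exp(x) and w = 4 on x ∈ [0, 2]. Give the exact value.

The difference (exp(x)) - (4) = exp(x) - 4 changes sign at x = log(4) inside [0, 2], so split the integral there.
∫[0,log(4)] (exp(x) - 4) dx = 3 - log(256); the area of that piece is -3 + log(256).
∫[log(4),2] (exp(x) - 4) dx = -12 + 8*log(2) + exp(2).
Total area = (-3 + log(256)) + (-12 + 8*log(2) + exp(2)) = -15 + exp(2) + 16*log(2).

-15 + exp(2) + 16*log(2)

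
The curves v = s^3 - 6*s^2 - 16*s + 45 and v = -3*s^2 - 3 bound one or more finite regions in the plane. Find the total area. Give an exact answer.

Set the curves equal: s^3 - 6*s^2 - 16*s + 45 = -3*s^2 - 3, so s^3 - 3*s^2 - 16*s + 48 = 0, which factors as (s - 4)*(s - 3)*(s + 4) = 0. The curves meet at s = -4, 3, 4.
On [-4, 3], v = s^3 - 6*s^2 - 16*s + 45 is on top; that piece has area ∫[-4,3] (s^3 - 3*s^2 - 16*s + 48) ds = 1029/4.
On [3, 4], v = -3*s^2 - 3 is on top; that piece has area ∫[3,4] (-(s^3 - 3*s^2 - 16*s + 48)) ds = 5/4.
Total enclosed area = 1029/4 + 5/4 = 517/2.

517/2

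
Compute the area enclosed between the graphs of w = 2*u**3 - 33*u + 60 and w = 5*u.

517

Set the curves equal: 2*u**3 - 33*u + 60 = 5*u, so 2*u**3 - 38*u + 60 = 0, which factors as 2*(u - 3)*(u - 2)*(u + 5) = 0. The curves meet at u = -5, 2, 3.
On [-5, 2], w = 2*u**3 - 33*u + 60 is on top; that piece has area ∫[-5,2] (2*u**3 - 38*u + 60) du = 1029/2.
On [2, 3], w = 5*u is on top; that piece has area ∫[2,3] (-(2*u**3 - 38*u + 60)) du = 5/2.
Total enclosed area = 1029/2 + 5/2 = 517.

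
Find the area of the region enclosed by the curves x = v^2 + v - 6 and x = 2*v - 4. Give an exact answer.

9/2

Both boundary curves give x as a function of v, so integrate with respect to v. Setting them equal: v^2 - v - 2 = 0, i.e. (v - 2)*(v + 1) = 0, so they meet at v = -1, 2.
For v in [-1, 2], x = v^2 + v - 6 is on the left; area = ∫[-1,2] (-(v^2 - v - 2)) dv = 9/2.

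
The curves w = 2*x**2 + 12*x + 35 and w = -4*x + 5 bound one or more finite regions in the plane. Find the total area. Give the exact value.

Set the curves equal: 2*x**2 + 12*x + 35 = -4*x + 5, so 2*x**2 + 16*x + 30 = 0, which factors as 2*(x + 3)*(x + 5) = 0. The curves meet at x = -5, -3.
On [-5, -3], w = -4*x + 5 is on top; that piece has area ∫[-5,-3] (-(2*x**2 + 16*x + 30)) dx = 8/3.

8/3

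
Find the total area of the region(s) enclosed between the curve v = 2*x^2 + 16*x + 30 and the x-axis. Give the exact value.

The curve meets the x-axis where 2*x^2 + 16*x + 30 = 0, i.e. 2*(x + 3)*(x + 5) = 0, at x = -5, -3.
On [-5, -3] the curve lies below the axis; ∫[-5,-3] (2*x^2 + 16*x + 30) dx = -8/3, giving area 8/3.

8/3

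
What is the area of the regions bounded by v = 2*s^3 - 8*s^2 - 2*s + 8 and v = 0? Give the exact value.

253/6

Set the curves equal: 2*s^3 - 8*s^2 - 2*s + 8 = 0, so 2*s^3 - 8*s^2 - 2*s + 8 = 0, which factors as 2*(s - 4)*(s - 1)*(s + 1) = 0. The curves meet at s = -1, 1, 4.
On [-1, 1], v = 2*s^3 - 8*s^2 - 2*s + 8 is on top; that piece has area ∫[-1,1] (2*s^3 - 8*s^2 - 2*s + 8) ds = 32/3.
On [1, 4], v = 0 is on top; that piece has area ∫[1,4] (-(2*s^3 - 8*s^2 - 2*s + 8)) ds = 63/2.
Total enclosed area = 32/3 + 63/2 = 253/6.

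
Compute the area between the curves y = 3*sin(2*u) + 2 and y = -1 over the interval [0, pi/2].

On [0, pi/2], (3*sin(2*u) + 2) - (-1) = 3*sin(2*u) + 3 is ≥ 0 throughout, so the area is a single integral of |3*sin(2*u) + 3|.
∫[0,pi/2] (3*sin(2*u) + 3) du = 3 + 3*pi/2.

3 + 3*pi/2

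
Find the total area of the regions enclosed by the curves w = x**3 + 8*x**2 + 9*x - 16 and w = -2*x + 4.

443/6

Set the curves equal: x**3 + 8*x**2 + 9*x - 16 = -2*x + 4, so x**3 + 8*x**2 + 11*x - 20 = 0, which factors as (x - 1)*(x + 4)*(x + 5) = 0. The curves meet at x = -5, -4, 1.
On [-5, -4], w = x**3 + 8*x**2 + 9*x - 16 is on top; that piece has area ∫[-5,-4] (x**3 + 8*x**2 + 11*x - 20) dx = 11/12.
On [-4, 1], w = -2*x + 4 is on top; that piece has area ∫[-4,1] (-(x**3 + 8*x**2 + 11*x - 20)) dx = 875/12.
Total enclosed area = 11/12 + 875/12 = 443/6.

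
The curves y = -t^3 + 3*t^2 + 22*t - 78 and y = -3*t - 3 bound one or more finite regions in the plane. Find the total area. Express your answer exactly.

Set the curves equal: -t^3 + 3*t^2 + 22*t - 78 = -3*t - 3, so -t^3 + 3*t^2 + 25*t - 75 = 0, which factors as -(t - 5)*(t - 3)*(t + 5) = 0. The curves meet at t = -5, 3, 5.
On [-5, 3], y = -3*t - 3 is on top; that piece has area ∫[-5,3] (-(-t^3 + 3*t^2 + 25*t - 75)) dt = 512.
On [3, 5], y = -t^3 + 3*t^2 + 22*t - 78 is on top; that piece has area ∫[3,5] (-t^3 + 3*t^2 + 25*t - 75) dt = 12.
Total enclosed area = 512 + 12 = 524.

524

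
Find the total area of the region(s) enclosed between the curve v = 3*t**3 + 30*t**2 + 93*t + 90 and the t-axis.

The curve meets the t-axis where 3*t**3 + 30*t**2 + 93*t + 90 = 0, i.e. 3*(t + 2)*(t + 3)*(t + 5) = 0, at t = -5, -3, -2.
On [-5, -3] the curve lies above the axis; ∫[-5,-3] (3*t**3 + 30*t**2 + 93*t + 90) dt = 8, giving area 8.
On [-3, -2] the curve lies below the axis; ∫[-3,-2] (3*t**3 + 30*t**2 + 93*t + 90) dt = -5/4, giving area 5/4.
Total area = 8 + 5/4 = 37/4.

37/4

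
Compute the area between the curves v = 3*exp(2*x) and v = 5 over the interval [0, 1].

The difference (3*exp(2*x)) - (5) = 3*exp(2*x) - 5 changes sign at x = -log(3)/2 + log(5)/2 inside [0, 1], so split the integral there.
∫[0,-log(3)/2 + log(5)/2] (3*exp(2*x) - 5) dx = log(9*sqrt(15)/125) + 1; the area of that piece is -1 + log(25*sqrt(15)/27).
∫[-log(3)/2 + log(5)/2,1] (3*exp(2*x) - 5) dx = -15/2 - 5*log(3)/2 + 5*log(5)/2 + 3*exp(2)/2.
Total area = (-1 + log(25*sqrt(15)/27)) + (-15/2 - 5*log(3)/2 + 5*log(5)/2 + 3*exp(2)/2) = -17/2 - 11*log(3)/2 + log(15)/2 + 9*log(5)/2 + 3*exp(2)/2.

-17/2 - 11*log(3)/2 + log(15)/2 + 9*log(5)/2 + 3*exp(2)/2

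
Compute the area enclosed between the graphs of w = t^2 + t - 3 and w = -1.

9/2

Set the curves equal: t^2 + t - 3 = -1, so t^2 + t - 2 = 0, which factors as (t - 1)*(t + 2) = 0. The curves meet at t = -2, 1.
On [-2, 1], w = -1 is on top; that piece has area ∫[-2,1] (-(t^2 + t - 2)) dt = 9/2.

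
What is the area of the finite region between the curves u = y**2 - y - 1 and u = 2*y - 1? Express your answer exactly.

Both boundary curves give u as a function of y, so integrate with respect to y. Setting them equal: y**2 - 3*y = 0, i.e. y*(y - 3) = 0, so they meet at y = 0, 3.
For y in [0, 3], u = y**2 - y - 1 is on the left; area = ∫[0,3] (-(y**2 - 3*y)) dy = 9/2.

9/2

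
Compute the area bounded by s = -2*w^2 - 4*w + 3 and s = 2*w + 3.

9

Both boundary curves give s as a function of w, so integrate with respect to w. Setting them equal: -2*w^2 - 6*w = 0, i.e. -2*w*(w + 3) = 0, so they meet at w = -3, 0.
For w in [-3, 0], s = -2*w^2 - 4*w + 3 is on the right; area = ∫[-3,0] (-2*w^2 - 6*w) dw = 9.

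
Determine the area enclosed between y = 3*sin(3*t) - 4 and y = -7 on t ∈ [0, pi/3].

On [0, pi/3], (3*sin(3*t) - 4) - (-7) = 3*sin(3*t) + 3 is ≥ 0 throughout, so the area is a single integral of |3*sin(3*t) + 3|.
∫[0,pi/3] (3*sin(3*t) + 3) dt = 2 + pi.

2 + pi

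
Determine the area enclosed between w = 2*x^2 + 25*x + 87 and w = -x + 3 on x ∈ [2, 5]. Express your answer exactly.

603

On [2, 5], (2*x^2 + 25*x + 87) - (-x + 3) = 2*x^2 + 26*x + 84 is ≥ 0 throughout, so the area is a single integral of |2*x^2 + 26*x + 84|.
∫[2,5] (2*x^2 + 26*x + 84) dx = 603.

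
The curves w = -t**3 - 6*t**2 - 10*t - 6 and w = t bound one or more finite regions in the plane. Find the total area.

1/2

Set the curves equal: -t**3 - 6*t**2 - 10*t - 6 = t, so -t**3 - 6*t**2 - 11*t - 6 = 0, which factors as -(t + 1)*(t + 2)*(t + 3) = 0. The curves meet at t = -3, -2, -1.
On [-3, -2], w = t is on top; that piece has area ∫[-3,-2] (-(-t**3 - 6*t**2 - 11*t - 6)) dt = 1/4.
On [-2, -1], w = -t**3 - 6*t**2 - 10*t - 6 is on top; that piece has area ∫[-2,-1] (-t**3 - 6*t**2 - 11*t - 6) dt = 1/4.
Total enclosed area = 1/4 + 1/4 = 1/2.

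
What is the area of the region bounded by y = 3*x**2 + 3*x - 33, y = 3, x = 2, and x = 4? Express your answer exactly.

The difference (3*x**2 + 3*x - 33) - (3) = 3*x**2 + 3*x - 36 changes sign at x = 3 inside [2, 4], so split the integral there.
∫[2,3] (3*x**2 + 3*x - 36) dx = -19/2; the area of that piece is 19/2.
∫[3,4] (3*x**2 + 3*x - 36) dx = 23/2.
Total area = 19/2 + 23/2 = 21.

21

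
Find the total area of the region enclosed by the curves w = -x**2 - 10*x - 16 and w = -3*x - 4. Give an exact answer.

Set the curves equal: -x**2 - 10*x - 16 = -3*x - 4, so -x**2 - 7*x - 12 = 0, which factors as -(x + 3)*(x + 4) = 0. The curves meet at x = -4, -3.
On [-4, -3], w = -x**2 - 10*x - 16 is on top; that piece has area ∫[-4,-3] (-x**2 - 7*x - 12) dx = 1/6.

1/6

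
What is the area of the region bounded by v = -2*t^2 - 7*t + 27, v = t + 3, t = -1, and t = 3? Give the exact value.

The difference (-2*t^2 - 7*t + 27) - (t + 3) = -2*t^2 - 8*t + 24 changes sign at t = 2 inside [-1, 3], so split the integral there.
∫[-1,2] (-2*t^2 - 8*t + 24) dt = 54.
∫[2,3] (-2*t^2 - 8*t + 24) dt = -26/3; the area of that piece is 26/3.
Total area = 54 + 26/3 = 188/3.

188/3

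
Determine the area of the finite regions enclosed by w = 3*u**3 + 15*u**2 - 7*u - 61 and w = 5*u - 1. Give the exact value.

Set the curves equal: 3*u**3 + 15*u**2 - 7*u - 61 = 5*u - 1, so 3*u**3 + 15*u**2 - 12*u - 60 = 0, which factors as 3*(u - 2)*(u + 2)*(u + 5) = 0. The curves meet at u = -5, -2, 2.
On [-5, -2], w = 3*u**3 + 15*u**2 - 7*u - 61 is on top; that piece has area ∫[-5,-2] (3*u**3 + 15*u**2 - 12*u - 60) du = 297/4.
On [-2, 2], w = 5*u - 1 is on top; that piece has area ∫[-2,2] (-(3*u**3 + 15*u**2 - 12*u - 60)) du = 160.
Total enclosed area = 297/4 + 160 = 937/4.

937/4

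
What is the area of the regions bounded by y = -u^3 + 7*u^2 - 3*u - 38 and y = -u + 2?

1741/12

Set the curves equal: -u^3 + 7*u^2 - 3*u - 38 = -u + 2, so -u^3 + 7*u^2 - 2*u - 40 = 0, which factors as -(u - 5)*(u - 4)*(u + 2) = 0. The curves meet at u = -2, 4, 5.
On [-2, 4], y = -u + 2 is on top; that piece has area ∫[-2,4] (-(-u^3 + 7*u^2 - 2*u - 40)) du = 144.
On [4, 5], y = -u^3 + 7*u^2 - 3*u - 38 is on top; that piece has area ∫[4,5] (-u^3 + 7*u^2 - 2*u - 40) du = 13/12.
Total enclosed area = 144 + 13/12 = 1741/12.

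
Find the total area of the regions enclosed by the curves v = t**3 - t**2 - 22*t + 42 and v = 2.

3901/12

Set the curves equal: t**3 - t**2 - 22*t + 42 = 2, so t**3 - t**2 - 22*t + 40 = 0, which factors as (t - 4)*(t - 2)*(t + 5) = 0. The curves meet at t = -5, 2, 4.
On [-5, 2], v = t**3 - t**2 - 22*t + 42 is on top; that piece has area ∫[-5,2] (t**3 - t**2 - 22*t + 40) dt = 3773/12.
On [2, 4], v = 2 is on top; that piece has area ∫[2,4] (-(t**3 - t**2 - 22*t + 40)) dt = 32/3.
Total enclosed area = 3773/12 + 32/3 = 3901/12.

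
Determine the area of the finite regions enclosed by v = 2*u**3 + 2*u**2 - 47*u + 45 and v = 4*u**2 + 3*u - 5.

2024/3

Set the curves equal: 2*u**3 + 2*u**2 - 47*u + 45 = 4*u**2 + 3*u - 5, so 2*u**3 - 2*u**2 - 50*u + 50 = 0, which factors as 2*(u - 5)*(u - 1)*(u + 5) = 0. The curves meet at u = -5, 1, 5.
On [-5, 1], v = 2*u**3 + 2*u**2 - 47*u + 45 is on top; that piece has area ∫[-5,1] (2*u**3 - 2*u**2 - 50*u + 50) du = 504.
On [1, 5], v = 4*u**2 + 3*u - 5 is on top; that piece has area ∫[1,5] (-(2*u**3 - 2*u**2 - 50*u + 50)) du = 512/3.
Total enclosed area = 504 + 512/3 = 2024/3.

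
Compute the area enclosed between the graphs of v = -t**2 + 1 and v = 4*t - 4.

36

Set the curves equal: -t**2 + 1 = 4*t - 4, so -t**2 - 4*t + 5 = 0, which factors as -(t - 1)*(t + 5) = 0. The curves meet at t = -5, 1.
On [-5, 1], v = -t**2 + 1 is on top; that piece has area ∫[-5,1] (-t**2 - 4*t + 5) dt = 36.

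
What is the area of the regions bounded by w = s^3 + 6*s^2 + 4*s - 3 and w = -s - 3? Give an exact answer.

131/4

Set the curves equal: s^3 + 6*s^2 + 4*s - 3 = -s - 3, so s^3 + 6*s^2 + 5*s = 0, which factors as s*(s + 1)*(s + 5) = 0. The curves meet at s = -5, -1, 0.
On [-5, -1], w = s^3 + 6*s^2 + 4*s - 3 is on top; that piece has area ∫[-5,-1] (s^3 + 6*s^2 + 5*s) ds = 32.
On [-1, 0], w = -s - 3 is on top; that piece has area ∫[-1,0] (-(s^3 + 6*s^2 + 5*s)) ds = 3/4.
Total enclosed area = 32 + 3/4 = 131/4.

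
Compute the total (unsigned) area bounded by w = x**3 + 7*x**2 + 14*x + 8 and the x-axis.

37/12

The curve meets the x-axis where x**3 + 7*x**2 + 14*x + 8 = 0, i.e. (x + 1)*(x + 2)*(x + 4) = 0, at x = -4, -2, -1.
On [-4, -2] the curve lies above the axis; ∫[-4,-2] (x**3 + 7*x**2 + 14*x + 8) dx = 8/3, giving area 8/3.
On [-2, -1] the curve lies below the axis; ∫[-2,-1] (x**3 + 7*x**2 + 14*x + 8) dx = -5/12, giving area 5/12.
Total area = 8/3 + 5/12 = 37/12.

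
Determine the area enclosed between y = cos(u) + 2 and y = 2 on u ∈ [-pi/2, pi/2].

On [-pi/2, pi/2], (cos(u) + 2) - (2) = cos(u) is ≥ 0 throughout, so the area is a single integral of |cos(u)|.
∫[-pi/2,pi/2] (cos(u)) du = 2.

2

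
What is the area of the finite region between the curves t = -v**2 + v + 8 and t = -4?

343/6

Both boundary curves give t as a function of v, so integrate with respect to v. Setting them equal: -v**2 + v + 12 = 0, i.e. -(v - 4)*(v + 3) = 0, so they meet at v = -3, 4.
For v in [-3, 4], t = -v**2 + v + 8 is on the right; area = ∫[-3,4] (-v**2 + v + 12) dv = 343/6.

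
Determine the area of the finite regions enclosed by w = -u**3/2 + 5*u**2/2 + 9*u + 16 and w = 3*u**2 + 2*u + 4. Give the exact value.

1741/24

Set the curves equal: -u**3/2 + 5*u**2/2 + 9*u + 16 = 3*u**2 + 2*u + 4, so -u**3/2 - u**2/2 + 7*u + 12 = 0, which factors as -(u - 4)*(u + 2)*(u + 3)/2 = 0. The curves meet at u = -3, -2, 4.
On [-3, -2], w = 3*u**2 + 2*u + 4 is on top; that piece has area ∫[-3,-2] (-(-u**3/2 - u**2/2 + 7*u + 12)) du = 13/24.
On [-2, 4], w = -u**3/2 + 5*u**2/2 + 9*u + 16 is on top; that piece has area ∫[-2,4] (-u**3/2 - u**2/2 + 7*u + 12) du = 72.
Total enclosed area = 13/24 + 72 = 1741/24.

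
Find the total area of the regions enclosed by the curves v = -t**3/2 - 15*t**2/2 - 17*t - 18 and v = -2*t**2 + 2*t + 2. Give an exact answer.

Set the curves equal: -t**3/2 - 15*t**2/2 - 17*t - 18 = -2*t**2 + 2*t + 2, so -t**3/2 - 11*t**2/2 - 19*t - 20 = 0, which factors as -(t + 2)*(t + 4)*(t + 5)/2 = 0. The curves meet at t = -5, -4, -2.
On [-5, -4], v = -2*t**2 + 2*t + 2 is on top; that piece has area ∫[-5,-4] (-(-t**3/2 - 11*t**2/2 - 19*t - 20)) dt = 5/24.
On [-4, -2], v = -t**3/2 - 15*t**2/2 - 17*t - 18 is on top; that piece has area ∫[-4,-2] (-t**3/2 - 11*t**2/2 - 19*t - 20) dt = 4/3.
Total enclosed area = 5/24 + 4/3 = 37/24.

37/24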